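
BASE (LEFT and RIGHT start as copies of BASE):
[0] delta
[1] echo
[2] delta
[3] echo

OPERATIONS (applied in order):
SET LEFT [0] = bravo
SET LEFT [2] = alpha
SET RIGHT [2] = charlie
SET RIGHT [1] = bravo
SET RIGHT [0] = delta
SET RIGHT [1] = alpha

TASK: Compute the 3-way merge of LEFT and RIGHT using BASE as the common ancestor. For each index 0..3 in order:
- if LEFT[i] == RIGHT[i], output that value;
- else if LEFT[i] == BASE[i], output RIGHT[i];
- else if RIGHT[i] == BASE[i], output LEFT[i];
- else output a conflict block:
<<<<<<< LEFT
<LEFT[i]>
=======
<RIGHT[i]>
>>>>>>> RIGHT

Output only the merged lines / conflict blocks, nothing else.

Final LEFT:  [bravo, echo, alpha, echo]
Final RIGHT: [delta, alpha, charlie, echo]
i=0: L=bravo, R=delta=BASE -> take LEFT -> bravo
i=1: L=echo=BASE, R=alpha -> take RIGHT -> alpha
i=2: BASE=delta L=alpha R=charlie all differ -> CONFLICT
i=3: L=echo R=echo -> agree -> echo

Answer: bravo
alpha
<<<<<<< LEFT
alpha
=======
charlie
>>>>>>> RIGHT
echo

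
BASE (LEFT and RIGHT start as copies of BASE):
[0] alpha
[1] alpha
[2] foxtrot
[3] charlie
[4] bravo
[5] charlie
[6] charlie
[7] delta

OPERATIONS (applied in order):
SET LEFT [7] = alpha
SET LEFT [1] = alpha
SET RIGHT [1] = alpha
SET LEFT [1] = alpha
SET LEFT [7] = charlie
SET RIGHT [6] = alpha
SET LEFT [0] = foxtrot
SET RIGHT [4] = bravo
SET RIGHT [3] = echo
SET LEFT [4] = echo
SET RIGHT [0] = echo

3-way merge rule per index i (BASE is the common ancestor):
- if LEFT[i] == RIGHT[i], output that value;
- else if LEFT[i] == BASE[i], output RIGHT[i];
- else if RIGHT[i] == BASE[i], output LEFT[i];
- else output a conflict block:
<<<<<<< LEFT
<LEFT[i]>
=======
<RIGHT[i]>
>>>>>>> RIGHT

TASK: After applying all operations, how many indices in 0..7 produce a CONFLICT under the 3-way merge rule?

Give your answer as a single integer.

Final LEFT:  [foxtrot, alpha, foxtrot, charlie, echo, charlie, charlie, charlie]
Final RIGHT: [echo, alpha, foxtrot, echo, bravo, charlie, alpha, delta]
i=0: BASE=alpha L=foxtrot R=echo all differ -> CONFLICT
i=1: L=alpha R=alpha -> agree -> alpha
i=2: L=foxtrot R=foxtrot -> agree -> foxtrot
i=3: L=charlie=BASE, R=echo -> take RIGHT -> echo
i=4: L=echo, R=bravo=BASE -> take LEFT -> echo
i=5: L=charlie R=charlie -> agree -> charlie
i=6: L=charlie=BASE, R=alpha -> take RIGHT -> alpha
i=7: L=charlie, R=delta=BASE -> take LEFT -> charlie
Conflict count: 1

Answer: 1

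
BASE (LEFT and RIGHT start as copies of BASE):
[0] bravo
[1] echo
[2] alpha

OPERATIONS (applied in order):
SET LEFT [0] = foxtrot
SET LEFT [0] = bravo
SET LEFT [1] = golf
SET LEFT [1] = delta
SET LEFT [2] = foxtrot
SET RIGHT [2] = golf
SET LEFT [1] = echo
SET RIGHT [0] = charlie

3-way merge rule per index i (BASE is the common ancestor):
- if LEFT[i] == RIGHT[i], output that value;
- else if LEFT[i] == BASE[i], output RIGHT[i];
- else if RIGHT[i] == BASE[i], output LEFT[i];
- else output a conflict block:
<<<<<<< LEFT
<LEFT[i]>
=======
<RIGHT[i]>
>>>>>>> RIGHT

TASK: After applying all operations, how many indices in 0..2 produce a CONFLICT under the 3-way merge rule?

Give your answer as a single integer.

Final LEFT:  [bravo, echo, foxtrot]
Final RIGHT: [charlie, echo, golf]
i=0: L=bravo=BASE, R=charlie -> take RIGHT -> charlie
i=1: L=echo R=echo -> agree -> echo
i=2: BASE=alpha L=foxtrot R=golf all differ -> CONFLICT
Conflict count: 1

Answer: 1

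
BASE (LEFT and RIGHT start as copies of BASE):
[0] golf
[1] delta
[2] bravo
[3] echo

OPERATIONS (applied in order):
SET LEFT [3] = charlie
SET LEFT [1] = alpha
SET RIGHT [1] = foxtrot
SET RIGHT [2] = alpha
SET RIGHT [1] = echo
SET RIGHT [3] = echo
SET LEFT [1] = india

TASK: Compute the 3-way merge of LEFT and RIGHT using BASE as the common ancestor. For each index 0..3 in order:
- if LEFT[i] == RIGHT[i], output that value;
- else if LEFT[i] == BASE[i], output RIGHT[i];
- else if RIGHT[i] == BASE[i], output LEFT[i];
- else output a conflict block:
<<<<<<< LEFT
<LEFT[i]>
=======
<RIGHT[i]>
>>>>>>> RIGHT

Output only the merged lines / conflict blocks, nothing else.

Final LEFT:  [golf, india, bravo, charlie]
Final RIGHT: [golf, echo, alpha, echo]
i=0: L=golf R=golf -> agree -> golf
i=1: BASE=delta L=india R=echo all differ -> CONFLICT
i=2: L=bravo=BASE, R=alpha -> take RIGHT -> alpha
i=3: L=charlie, R=echo=BASE -> take LEFT -> charlie

Answer: golf
<<<<<<< LEFT
india
=======
echo
>>>>>>> RIGHT
alpha
charlie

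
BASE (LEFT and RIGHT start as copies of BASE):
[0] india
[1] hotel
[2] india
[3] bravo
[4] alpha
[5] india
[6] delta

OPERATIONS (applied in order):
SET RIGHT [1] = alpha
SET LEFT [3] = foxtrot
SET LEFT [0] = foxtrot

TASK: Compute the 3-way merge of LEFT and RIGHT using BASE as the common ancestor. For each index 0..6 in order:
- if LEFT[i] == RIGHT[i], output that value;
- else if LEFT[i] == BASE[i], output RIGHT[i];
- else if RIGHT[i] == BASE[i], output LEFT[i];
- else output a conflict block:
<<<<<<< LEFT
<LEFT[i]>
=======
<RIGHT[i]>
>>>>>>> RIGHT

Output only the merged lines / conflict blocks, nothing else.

Answer: foxtrot
alpha
india
foxtrot
alpha
india
delta

Derivation:
Final LEFT:  [foxtrot, hotel, india, foxtrot, alpha, india, delta]
Final RIGHT: [india, alpha, india, bravo, alpha, india, delta]
i=0: L=foxtrot, R=india=BASE -> take LEFT -> foxtrot
i=1: L=hotel=BASE, R=alpha -> take RIGHT -> alpha
i=2: L=india R=india -> agree -> india
i=3: L=foxtrot, R=bravo=BASE -> take LEFT -> foxtrot
i=4: L=alpha R=alpha -> agree -> alpha
i=5: L=india R=india -> agree -> india
i=6: L=delta R=delta -> agree -> delta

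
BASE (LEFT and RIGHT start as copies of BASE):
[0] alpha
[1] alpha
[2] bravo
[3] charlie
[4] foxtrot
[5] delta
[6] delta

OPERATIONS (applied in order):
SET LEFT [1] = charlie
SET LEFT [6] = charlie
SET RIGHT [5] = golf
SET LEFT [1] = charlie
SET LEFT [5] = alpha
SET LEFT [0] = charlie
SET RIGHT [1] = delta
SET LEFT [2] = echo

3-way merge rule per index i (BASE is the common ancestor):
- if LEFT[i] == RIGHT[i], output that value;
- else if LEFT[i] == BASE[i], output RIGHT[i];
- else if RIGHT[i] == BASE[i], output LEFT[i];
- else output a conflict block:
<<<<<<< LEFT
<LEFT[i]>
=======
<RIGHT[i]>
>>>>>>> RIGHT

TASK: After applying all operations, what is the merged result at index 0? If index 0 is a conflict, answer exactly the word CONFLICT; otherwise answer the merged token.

Final LEFT:  [charlie, charlie, echo, charlie, foxtrot, alpha, charlie]
Final RIGHT: [alpha, delta, bravo, charlie, foxtrot, golf, delta]
i=0: L=charlie, R=alpha=BASE -> take LEFT -> charlie
i=1: BASE=alpha L=charlie R=delta all differ -> CONFLICT
i=2: L=echo, R=bravo=BASE -> take LEFT -> echo
i=3: L=charlie R=charlie -> agree -> charlie
i=4: L=foxtrot R=foxtrot -> agree -> foxtrot
i=5: BASE=delta L=alpha R=golf all differ -> CONFLICT
i=6: L=charlie, R=delta=BASE -> take LEFT -> charlie
Index 0 -> charlie

Answer: charlie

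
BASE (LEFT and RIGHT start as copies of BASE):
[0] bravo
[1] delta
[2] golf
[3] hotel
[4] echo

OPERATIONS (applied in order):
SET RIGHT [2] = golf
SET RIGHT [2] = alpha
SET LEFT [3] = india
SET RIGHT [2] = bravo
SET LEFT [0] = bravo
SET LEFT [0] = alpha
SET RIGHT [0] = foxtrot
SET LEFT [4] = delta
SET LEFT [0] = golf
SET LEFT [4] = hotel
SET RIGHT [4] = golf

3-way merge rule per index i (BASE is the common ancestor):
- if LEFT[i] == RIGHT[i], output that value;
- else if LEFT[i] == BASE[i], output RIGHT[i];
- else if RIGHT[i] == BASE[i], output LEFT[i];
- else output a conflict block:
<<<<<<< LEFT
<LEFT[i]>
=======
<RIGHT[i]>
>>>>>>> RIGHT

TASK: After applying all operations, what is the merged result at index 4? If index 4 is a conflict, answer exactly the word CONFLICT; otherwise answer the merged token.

Final LEFT:  [golf, delta, golf, india, hotel]
Final RIGHT: [foxtrot, delta, bravo, hotel, golf]
i=0: BASE=bravo L=golf R=foxtrot all differ -> CONFLICT
i=1: L=delta R=delta -> agree -> delta
i=2: L=golf=BASE, R=bravo -> take RIGHT -> bravo
i=3: L=india, R=hotel=BASE -> take LEFT -> india
i=4: BASE=echo L=hotel R=golf all differ -> CONFLICT
Index 4 -> CONFLICT

Answer: CONFLICT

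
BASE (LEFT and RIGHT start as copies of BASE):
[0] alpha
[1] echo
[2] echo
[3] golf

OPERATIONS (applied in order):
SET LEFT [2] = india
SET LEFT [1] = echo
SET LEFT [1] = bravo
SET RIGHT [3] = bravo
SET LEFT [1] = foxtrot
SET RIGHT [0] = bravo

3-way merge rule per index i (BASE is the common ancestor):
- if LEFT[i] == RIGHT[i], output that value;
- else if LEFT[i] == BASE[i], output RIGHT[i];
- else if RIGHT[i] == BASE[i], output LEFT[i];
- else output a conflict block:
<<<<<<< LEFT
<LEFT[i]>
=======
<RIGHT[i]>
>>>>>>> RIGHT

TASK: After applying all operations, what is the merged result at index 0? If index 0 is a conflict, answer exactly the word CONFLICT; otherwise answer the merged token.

Answer: bravo

Derivation:
Final LEFT:  [alpha, foxtrot, india, golf]
Final RIGHT: [bravo, echo, echo, bravo]
i=0: L=alpha=BASE, R=bravo -> take RIGHT -> bravo
i=1: L=foxtrot, R=echo=BASE -> take LEFT -> foxtrot
i=2: L=india, R=echo=BASE -> take LEFT -> india
i=3: L=golf=BASE, R=bravo -> take RIGHT -> bravo
Index 0 -> bravo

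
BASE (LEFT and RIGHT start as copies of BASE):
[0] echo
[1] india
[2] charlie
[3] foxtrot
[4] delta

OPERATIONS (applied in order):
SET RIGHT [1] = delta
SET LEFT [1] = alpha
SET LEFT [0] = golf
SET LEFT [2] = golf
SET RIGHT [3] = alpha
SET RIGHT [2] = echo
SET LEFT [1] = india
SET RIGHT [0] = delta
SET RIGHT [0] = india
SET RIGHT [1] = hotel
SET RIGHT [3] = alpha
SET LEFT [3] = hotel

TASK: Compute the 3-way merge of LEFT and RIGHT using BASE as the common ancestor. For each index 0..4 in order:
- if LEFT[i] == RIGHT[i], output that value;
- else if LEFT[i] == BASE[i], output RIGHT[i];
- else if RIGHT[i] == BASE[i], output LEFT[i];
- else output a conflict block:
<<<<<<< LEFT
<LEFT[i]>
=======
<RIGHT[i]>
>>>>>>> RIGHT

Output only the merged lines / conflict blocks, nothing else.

Answer: <<<<<<< LEFT
golf
=======
india
>>>>>>> RIGHT
hotel
<<<<<<< LEFT
golf
=======
echo
>>>>>>> RIGHT
<<<<<<< LEFT
hotel
=======
alpha
>>>>>>> RIGHT
delta

Derivation:
Final LEFT:  [golf, india, golf, hotel, delta]
Final RIGHT: [india, hotel, echo, alpha, delta]
i=0: BASE=echo L=golf R=india all differ -> CONFLICT
i=1: L=india=BASE, R=hotel -> take RIGHT -> hotel
i=2: BASE=charlie L=golf R=echo all differ -> CONFLICT
i=3: BASE=foxtrot L=hotel R=alpha all differ -> CONFLICT
i=4: L=delta R=delta -> agree -> delta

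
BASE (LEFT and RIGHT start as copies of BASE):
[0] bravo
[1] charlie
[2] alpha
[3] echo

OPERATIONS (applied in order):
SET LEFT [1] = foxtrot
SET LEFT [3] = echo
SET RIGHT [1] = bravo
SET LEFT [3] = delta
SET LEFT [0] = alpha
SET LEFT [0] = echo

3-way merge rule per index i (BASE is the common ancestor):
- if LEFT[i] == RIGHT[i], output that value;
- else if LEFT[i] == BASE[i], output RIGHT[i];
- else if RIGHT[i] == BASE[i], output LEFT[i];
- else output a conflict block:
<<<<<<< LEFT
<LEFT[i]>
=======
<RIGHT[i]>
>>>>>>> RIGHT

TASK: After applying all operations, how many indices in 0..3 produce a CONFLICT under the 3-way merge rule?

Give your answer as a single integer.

Final LEFT:  [echo, foxtrot, alpha, delta]
Final RIGHT: [bravo, bravo, alpha, echo]
i=0: L=echo, R=bravo=BASE -> take LEFT -> echo
i=1: BASE=charlie L=foxtrot R=bravo all differ -> CONFLICT
i=2: L=alpha R=alpha -> agree -> alpha
i=3: L=delta, R=echo=BASE -> take LEFT -> delta
Conflict count: 1

Answer: 1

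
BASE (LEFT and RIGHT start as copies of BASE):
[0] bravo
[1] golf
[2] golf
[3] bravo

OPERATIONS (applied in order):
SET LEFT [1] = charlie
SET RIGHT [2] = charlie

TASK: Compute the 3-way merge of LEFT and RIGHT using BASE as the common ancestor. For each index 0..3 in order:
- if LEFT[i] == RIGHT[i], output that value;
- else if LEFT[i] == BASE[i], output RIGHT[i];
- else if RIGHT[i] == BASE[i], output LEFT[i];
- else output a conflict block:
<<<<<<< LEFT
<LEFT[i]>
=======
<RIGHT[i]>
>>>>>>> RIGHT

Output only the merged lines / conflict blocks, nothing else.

Final LEFT:  [bravo, charlie, golf, bravo]
Final RIGHT: [bravo, golf, charlie, bravo]
i=0: L=bravo R=bravo -> agree -> bravo
i=1: L=charlie, R=golf=BASE -> take LEFT -> charlie
i=2: L=golf=BASE, R=charlie -> take RIGHT -> charlie
i=3: L=bravo R=bravo -> agree -> bravo

Answer: bravo
charlie
charlie
bravo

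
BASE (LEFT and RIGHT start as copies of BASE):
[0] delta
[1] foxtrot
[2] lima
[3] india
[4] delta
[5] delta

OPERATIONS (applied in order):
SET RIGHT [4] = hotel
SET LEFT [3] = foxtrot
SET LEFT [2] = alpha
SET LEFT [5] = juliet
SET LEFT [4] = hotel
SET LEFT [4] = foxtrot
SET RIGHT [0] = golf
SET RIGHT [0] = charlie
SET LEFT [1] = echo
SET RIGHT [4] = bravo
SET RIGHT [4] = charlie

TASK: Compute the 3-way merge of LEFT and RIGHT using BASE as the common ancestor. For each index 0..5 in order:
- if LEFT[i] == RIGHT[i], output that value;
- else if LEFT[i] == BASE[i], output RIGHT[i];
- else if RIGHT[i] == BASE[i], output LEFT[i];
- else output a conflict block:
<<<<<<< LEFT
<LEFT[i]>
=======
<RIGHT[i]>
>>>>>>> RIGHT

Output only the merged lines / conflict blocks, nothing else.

Answer: charlie
echo
alpha
foxtrot
<<<<<<< LEFT
foxtrot
=======
charlie
>>>>>>> RIGHT
juliet

Derivation:
Final LEFT:  [delta, echo, alpha, foxtrot, foxtrot, juliet]
Final RIGHT: [charlie, foxtrot, lima, india, charlie, delta]
i=0: L=delta=BASE, R=charlie -> take RIGHT -> charlie
i=1: L=echo, R=foxtrot=BASE -> take LEFT -> echo
i=2: L=alpha, R=lima=BASE -> take LEFT -> alpha
i=3: L=foxtrot, R=india=BASE -> take LEFT -> foxtrot
i=4: BASE=delta L=foxtrot R=charlie all differ -> CONFLICT
i=5: L=juliet, R=delta=BASE -> take LEFT -> juliet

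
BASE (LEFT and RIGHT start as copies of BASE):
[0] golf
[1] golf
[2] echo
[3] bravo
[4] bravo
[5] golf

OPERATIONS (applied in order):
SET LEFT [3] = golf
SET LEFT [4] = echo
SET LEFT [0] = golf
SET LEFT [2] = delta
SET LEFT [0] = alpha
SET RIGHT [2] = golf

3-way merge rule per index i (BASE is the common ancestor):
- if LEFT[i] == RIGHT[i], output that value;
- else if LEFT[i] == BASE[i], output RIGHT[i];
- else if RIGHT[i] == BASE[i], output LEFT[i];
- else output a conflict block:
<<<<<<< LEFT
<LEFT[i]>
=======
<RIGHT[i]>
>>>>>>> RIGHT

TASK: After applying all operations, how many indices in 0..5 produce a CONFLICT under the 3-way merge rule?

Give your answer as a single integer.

Answer: 1

Derivation:
Final LEFT:  [alpha, golf, delta, golf, echo, golf]
Final RIGHT: [golf, golf, golf, bravo, bravo, golf]
i=0: L=alpha, R=golf=BASE -> take LEFT -> alpha
i=1: L=golf R=golf -> agree -> golf
i=2: BASE=echo L=delta R=golf all differ -> CONFLICT
i=3: L=golf, R=bravo=BASE -> take LEFT -> golf
i=4: L=echo, R=bravo=BASE -> take LEFT -> echo
i=5: L=golf R=golf -> agree -> golf
Conflict count: 1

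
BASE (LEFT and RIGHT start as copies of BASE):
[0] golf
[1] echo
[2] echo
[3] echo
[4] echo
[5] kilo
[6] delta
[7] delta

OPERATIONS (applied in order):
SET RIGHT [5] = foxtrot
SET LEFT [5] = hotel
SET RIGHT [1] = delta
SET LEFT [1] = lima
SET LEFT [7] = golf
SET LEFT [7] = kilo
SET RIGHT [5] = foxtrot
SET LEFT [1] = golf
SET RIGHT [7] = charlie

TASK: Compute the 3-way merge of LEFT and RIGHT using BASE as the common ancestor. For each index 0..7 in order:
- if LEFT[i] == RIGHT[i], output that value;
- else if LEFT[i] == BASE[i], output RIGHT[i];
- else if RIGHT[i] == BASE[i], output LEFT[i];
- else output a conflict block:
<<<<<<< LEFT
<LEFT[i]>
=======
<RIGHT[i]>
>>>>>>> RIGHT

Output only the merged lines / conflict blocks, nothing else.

Final LEFT:  [golf, golf, echo, echo, echo, hotel, delta, kilo]
Final RIGHT: [golf, delta, echo, echo, echo, foxtrot, delta, charlie]
i=0: L=golf R=golf -> agree -> golf
i=1: BASE=echo L=golf R=delta all differ -> CONFLICT
i=2: L=echo R=echo -> agree -> echo
i=3: L=echo R=echo -> agree -> echo
i=4: L=echo R=echo -> agree -> echo
i=5: BASE=kilo L=hotel R=foxtrot all differ -> CONFLICT
i=6: L=delta R=delta -> agree -> delta
i=7: BASE=delta L=kilo R=charlie all differ -> CONFLICT

Answer: golf
<<<<<<< LEFT
golf
=======
delta
>>>>>>> RIGHT
echo
echo
echo
<<<<<<< LEFT
hotel
=======
foxtrot
>>>>>>> RIGHT
delta
<<<<<<< LEFT
kilo
=======
charlie
>>>>>>> RIGHT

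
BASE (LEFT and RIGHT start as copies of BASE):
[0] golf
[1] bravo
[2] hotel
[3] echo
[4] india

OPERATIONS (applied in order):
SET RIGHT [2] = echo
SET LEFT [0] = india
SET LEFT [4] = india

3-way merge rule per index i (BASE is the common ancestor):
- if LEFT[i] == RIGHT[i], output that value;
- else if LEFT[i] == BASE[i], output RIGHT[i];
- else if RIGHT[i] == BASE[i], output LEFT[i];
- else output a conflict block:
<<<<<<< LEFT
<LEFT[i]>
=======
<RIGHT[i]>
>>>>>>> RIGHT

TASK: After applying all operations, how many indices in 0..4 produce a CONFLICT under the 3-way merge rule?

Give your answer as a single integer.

Answer: 0

Derivation:
Final LEFT:  [india, bravo, hotel, echo, india]
Final RIGHT: [golf, bravo, echo, echo, india]
i=0: L=india, R=golf=BASE -> take LEFT -> india
i=1: L=bravo R=bravo -> agree -> bravo
i=2: L=hotel=BASE, R=echo -> take RIGHT -> echo
i=3: L=echo R=echo -> agree -> echo
i=4: L=india R=india -> agree -> india
Conflict count: 0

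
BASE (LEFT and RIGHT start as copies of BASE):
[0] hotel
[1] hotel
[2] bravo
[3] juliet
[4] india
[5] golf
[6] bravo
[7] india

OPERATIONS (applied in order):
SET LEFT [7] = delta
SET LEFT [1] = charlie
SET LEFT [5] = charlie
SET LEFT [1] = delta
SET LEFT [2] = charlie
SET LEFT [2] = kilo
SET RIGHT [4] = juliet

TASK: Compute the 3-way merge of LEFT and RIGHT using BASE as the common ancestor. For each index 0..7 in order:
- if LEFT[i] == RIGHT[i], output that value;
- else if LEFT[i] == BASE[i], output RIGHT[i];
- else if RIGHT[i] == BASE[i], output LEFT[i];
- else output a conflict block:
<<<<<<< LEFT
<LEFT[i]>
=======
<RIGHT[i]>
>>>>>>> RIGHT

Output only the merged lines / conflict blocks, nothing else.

Final LEFT:  [hotel, delta, kilo, juliet, india, charlie, bravo, delta]
Final RIGHT: [hotel, hotel, bravo, juliet, juliet, golf, bravo, india]
i=0: L=hotel R=hotel -> agree -> hotel
i=1: L=delta, R=hotel=BASE -> take LEFT -> delta
i=2: L=kilo, R=bravo=BASE -> take LEFT -> kilo
i=3: L=juliet R=juliet -> agree -> juliet
i=4: L=india=BASE, R=juliet -> take RIGHT -> juliet
i=5: L=charlie, R=golf=BASE -> take LEFT -> charlie
i=6: L=bravo R=bravo -> agree -> bravo
i=7: L=delta, R=india=BASE -> take LEFT -> delta

Answer: hotel
delta
kilo
juliet
juliet
charlie
bravo
delta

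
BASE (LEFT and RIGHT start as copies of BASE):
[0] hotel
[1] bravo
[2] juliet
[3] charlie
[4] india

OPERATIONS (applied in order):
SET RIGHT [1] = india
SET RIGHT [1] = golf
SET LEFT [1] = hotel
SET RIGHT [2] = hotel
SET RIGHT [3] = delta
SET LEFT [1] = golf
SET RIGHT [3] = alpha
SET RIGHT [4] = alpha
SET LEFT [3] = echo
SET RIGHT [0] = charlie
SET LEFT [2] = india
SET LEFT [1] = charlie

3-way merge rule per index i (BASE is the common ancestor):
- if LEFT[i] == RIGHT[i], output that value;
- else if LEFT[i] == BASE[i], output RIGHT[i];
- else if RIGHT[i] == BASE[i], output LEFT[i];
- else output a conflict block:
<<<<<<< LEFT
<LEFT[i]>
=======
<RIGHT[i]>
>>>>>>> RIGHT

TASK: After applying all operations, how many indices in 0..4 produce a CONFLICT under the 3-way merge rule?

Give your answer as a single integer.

Answer: 3

Derivation:
Final LEFT:  [hotel, charlie, india, echo, india]
Final RIGHT: [charlie, golf, hotel, alpha, alpha]
i=0: L=hotel=BASE, R=charlie -> take RIGHT -> charlie
i=1: BASE=bravo L=charlie R=golf all differ -> CONFLICT
i=2: BASE=juliet L=india R=hotel all differ -> CONFLICT
i=3: BASE=charlie L=echo R=alpha all differ -> CONFLICT
i=4: L=india=BASE, R=alpha -> take RIGHT -> alpha
Conflict count: 3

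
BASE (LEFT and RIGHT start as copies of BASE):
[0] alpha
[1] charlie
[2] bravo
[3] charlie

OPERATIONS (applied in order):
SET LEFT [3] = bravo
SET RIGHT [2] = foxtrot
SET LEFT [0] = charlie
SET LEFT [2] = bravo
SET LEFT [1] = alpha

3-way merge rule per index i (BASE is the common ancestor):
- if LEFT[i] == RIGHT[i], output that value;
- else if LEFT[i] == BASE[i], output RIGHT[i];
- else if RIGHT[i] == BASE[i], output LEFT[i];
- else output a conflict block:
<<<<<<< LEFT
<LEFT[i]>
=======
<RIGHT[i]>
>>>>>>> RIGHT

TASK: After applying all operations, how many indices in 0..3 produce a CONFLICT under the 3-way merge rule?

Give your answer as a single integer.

Answer: 0

Derivation:
Final LEFT:  [charlie, alpha, bravo, bravo]
Final RIGHT: [alpha, charlie, foxtrot, charlie]
i=0: L=charlie, R=alpha=BASE -> take LEFT -> charlie
i=1: L=alpha, R=charlie=BASE -> take LEFT -> alpha
i=2: L=bravo=BASE, R=foxtrot -> take RIGHT -> foxtrot
i=3: L=bravo, R=charlie=BASE -> take LEFT -> bravo
Conflict count: 0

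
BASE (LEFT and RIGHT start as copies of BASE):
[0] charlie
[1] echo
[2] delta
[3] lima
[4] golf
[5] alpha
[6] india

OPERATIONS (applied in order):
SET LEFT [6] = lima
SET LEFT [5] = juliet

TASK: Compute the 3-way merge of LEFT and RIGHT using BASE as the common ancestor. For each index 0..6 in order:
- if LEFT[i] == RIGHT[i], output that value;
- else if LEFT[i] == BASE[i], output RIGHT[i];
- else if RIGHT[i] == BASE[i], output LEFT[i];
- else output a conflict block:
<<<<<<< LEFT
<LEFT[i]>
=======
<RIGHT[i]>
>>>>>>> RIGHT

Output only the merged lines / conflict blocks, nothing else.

Final LEFT:  [charlie, echo, delta, lima, golf, juliet, lima]
Final RIGHT: [charlie, echo, delta, lima, golf, alpha, india]
i=0: L=charlie R=charlie -> agree -> charlie
i=1: L=echo R=echo -> agree -> echo
i=2: L=delta R=delta -> agree -> delta
i=3: L=lima R=lima -> agree -> lima
i=4: L=golf R=golf -> agree -> golf
i=5: L=juliet, R=alpha=BASE -> take LEFT -> juliet
i=6: L=lima, R=india=BASE -> take LEFT -> lima

Answer: charlie
echo
delta
lima
golf
juliet
lima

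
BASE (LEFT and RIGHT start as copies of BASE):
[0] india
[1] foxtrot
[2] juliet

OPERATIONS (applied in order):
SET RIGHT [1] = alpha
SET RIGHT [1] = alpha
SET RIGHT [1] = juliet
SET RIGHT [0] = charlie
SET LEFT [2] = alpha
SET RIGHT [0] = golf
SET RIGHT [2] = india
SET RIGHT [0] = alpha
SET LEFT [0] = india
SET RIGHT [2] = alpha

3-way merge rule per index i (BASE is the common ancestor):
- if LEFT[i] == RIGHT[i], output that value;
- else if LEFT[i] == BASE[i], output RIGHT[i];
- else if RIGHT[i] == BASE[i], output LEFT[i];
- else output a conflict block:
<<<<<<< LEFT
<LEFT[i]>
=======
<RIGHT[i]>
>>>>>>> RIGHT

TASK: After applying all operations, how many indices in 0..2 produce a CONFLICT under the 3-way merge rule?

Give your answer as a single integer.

Answer: 0

Derivation:
Final LEFT:  [india, foxtrot, alpha]
Final RIGHT: [alpha, juliet, alpha]
i=0: L=india=BASE, R=alpha -> take RIGHT -> alpha
i=1: L=foxtrot=BASE, R=juliet -> take RIGHT -> juliet
i=2: L=alpha R=alpha -> agree -> alpha
Conflict count: 0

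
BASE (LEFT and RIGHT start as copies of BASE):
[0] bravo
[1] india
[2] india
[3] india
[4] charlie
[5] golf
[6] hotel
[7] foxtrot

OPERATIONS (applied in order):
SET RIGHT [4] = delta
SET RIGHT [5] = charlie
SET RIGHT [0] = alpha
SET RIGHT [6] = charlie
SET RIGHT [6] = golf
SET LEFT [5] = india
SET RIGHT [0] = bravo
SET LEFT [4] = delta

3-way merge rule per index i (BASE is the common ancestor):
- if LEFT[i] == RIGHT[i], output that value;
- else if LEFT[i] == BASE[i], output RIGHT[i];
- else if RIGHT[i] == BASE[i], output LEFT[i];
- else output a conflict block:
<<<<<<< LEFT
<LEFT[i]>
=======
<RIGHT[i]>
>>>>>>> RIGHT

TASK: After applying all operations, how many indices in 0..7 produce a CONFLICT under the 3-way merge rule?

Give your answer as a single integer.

Answer: 1

Derivation:
Final LEFT:  [bravo, india, india, india, delta, india, hotel, foxtrot]
Final RIGHT: [bravo, india, india, india, delta, charlie, golf, foxtrot]
i=0: L=bravo R=bravo -> agree -> bravo
i=1: L=india R=india -> agree -> india
i=2: L=india R=india -> agree -> india
i=3: L=india R=india -> agree -> india
i=4: L=delta R=delta -> agree -> delta
i=5: BASE=golf L=india R=charlie all differ -> CONFLICT
i=6: L=hotel=BASE, R=golf -> take RIGHT -> golf
i=7: L=foxtrot R=foxtrot -> agree -> foxtrot
Conflict count: 1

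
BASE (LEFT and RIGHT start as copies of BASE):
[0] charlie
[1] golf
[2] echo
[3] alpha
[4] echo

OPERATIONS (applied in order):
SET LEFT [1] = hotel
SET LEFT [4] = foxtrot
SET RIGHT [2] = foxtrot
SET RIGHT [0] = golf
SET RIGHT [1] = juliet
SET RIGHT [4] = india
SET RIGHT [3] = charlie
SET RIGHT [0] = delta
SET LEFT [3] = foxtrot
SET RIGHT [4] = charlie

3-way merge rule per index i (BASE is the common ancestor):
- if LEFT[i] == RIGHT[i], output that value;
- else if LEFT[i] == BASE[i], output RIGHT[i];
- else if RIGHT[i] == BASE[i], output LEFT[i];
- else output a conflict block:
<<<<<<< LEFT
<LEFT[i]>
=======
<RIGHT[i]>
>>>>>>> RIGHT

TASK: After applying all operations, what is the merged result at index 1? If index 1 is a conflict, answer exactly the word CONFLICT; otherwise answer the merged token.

Answer: CONFLICT

Derivation:
Final LEFT:  [charlie, hotel, echo, foxtrot, foxtrot]
Final RIGHT: [delta, juliet, foxtrot, charlie, charlie]
i=0: L=charlie=BASE, R=delta -> take RIGHT -> delta
i=1: BASE=golf L=hotel R=juliet all differ -> CONFLICT
i=2: L=echo=BASE, R=foxtrot -> take RIGHT -> foxtrot
i=3: BASE=alpha L=foxtrot R=charlie all differ -> CONFLICT
i=4: BASE=echo L=foxtrot R=charlie all differ -> CONFLICT
Index 1 -> CONFLICT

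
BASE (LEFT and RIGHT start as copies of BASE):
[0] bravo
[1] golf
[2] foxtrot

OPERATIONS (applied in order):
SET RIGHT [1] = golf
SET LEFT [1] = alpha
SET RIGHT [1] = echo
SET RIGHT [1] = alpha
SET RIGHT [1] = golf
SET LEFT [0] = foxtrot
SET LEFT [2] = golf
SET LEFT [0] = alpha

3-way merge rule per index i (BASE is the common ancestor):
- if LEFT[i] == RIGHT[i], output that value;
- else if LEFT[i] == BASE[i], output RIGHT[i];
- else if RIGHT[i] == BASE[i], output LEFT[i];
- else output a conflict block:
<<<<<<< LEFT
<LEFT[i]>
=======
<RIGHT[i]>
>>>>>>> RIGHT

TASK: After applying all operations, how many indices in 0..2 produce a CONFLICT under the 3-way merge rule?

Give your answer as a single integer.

Final LEFT:  [alpha, alpha, golf]
Final RIGHT: [bravo, golf, foxtrot]
i=0: L=alpha, R=bravo=BASE -> take LEFT -> alpha
i=1: L=alpha, R=golf=BASE -> take LEFT -> alpha
i=2: L=golf, R=foxtrot=BASE -> take LEFT -> golf
Conflict count: 0

Answer: 0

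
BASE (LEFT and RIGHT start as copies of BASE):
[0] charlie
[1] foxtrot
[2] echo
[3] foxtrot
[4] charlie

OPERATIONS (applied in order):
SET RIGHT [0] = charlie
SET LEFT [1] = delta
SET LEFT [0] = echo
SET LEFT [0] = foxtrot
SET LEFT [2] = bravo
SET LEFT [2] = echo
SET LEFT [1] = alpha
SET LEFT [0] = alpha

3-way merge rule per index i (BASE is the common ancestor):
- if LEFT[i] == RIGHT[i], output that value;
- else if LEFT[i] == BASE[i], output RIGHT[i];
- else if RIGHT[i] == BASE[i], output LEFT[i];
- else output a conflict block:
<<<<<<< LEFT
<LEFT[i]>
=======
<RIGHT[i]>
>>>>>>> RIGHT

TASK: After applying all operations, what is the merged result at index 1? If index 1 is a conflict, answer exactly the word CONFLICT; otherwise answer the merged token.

Answer: alpha

Derivation:
Final LEFT:  [alpha, alpha, echo, foxtrot, charlie]
Final RIGHT: [charlie, foxtrot, echo, foxtrot, charlie]
i=0: L=alpha, R=charlie=BASE -> take LEFT -> alpha
i=1: L=alpha, R=foxtrot=BASE -> take LEFT -> alpha
i=2: L=echo R=echo -> agree -> echo
i=3: L=foxtrot R=foxtrot -> agree -> foxtrot
i=4: L=charlie R=charlie -> agree -> charlie
Index 1 -> alpha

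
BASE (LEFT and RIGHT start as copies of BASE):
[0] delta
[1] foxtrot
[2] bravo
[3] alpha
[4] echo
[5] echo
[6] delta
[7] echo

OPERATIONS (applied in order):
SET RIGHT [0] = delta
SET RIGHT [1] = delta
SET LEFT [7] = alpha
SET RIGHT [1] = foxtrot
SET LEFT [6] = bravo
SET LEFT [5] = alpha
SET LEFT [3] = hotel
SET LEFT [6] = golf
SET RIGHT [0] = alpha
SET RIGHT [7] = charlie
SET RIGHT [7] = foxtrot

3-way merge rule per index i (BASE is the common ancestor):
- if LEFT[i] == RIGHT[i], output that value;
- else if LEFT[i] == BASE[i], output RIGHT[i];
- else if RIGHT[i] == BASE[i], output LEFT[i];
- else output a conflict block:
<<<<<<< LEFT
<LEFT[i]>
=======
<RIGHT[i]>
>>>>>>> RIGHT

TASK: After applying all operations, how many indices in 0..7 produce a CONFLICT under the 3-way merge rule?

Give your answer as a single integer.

Final LEFT:  [delta, foxtrot, bravo, hotel, echo, alpha, golf, alpha]
Final RIGHT: [alpha, foxtrot, bravo, alpha, echo, echo, delta, foxtrot]
i=0: L=delta=BASE, R=alpha -> take RIGHT -> alpha
i=1: L=foxtrot R=foxtrot -> agree -> foxtrot
i=2: L=bravo R=bravo -> agree -> bravo
i=3: L=hotel, R=alpha=BASE -> take LEFT -> hotel
i=4: L=echo R=echo -> agree -> echo
i=5: L=alpha, R=echo=BASE -> take LEFT -> alpha
i=6: L=golf, R=delta=BASE -> take LEFT -> golf
i=7: BASE=echo L=alpha R=foxtrot all differ -> CONFLICT
Conflict count: 1

Answer: 1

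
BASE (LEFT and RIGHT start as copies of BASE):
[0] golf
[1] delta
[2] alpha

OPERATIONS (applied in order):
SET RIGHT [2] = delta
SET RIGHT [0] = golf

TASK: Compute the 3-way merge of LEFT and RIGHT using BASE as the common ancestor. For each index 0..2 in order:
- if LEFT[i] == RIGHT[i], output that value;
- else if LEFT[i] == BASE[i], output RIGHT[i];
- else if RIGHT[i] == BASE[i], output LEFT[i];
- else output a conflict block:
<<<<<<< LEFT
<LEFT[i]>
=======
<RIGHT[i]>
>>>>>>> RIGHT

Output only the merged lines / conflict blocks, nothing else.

Answer: golf
delta
delta

Derivation:
Final LEFT:  [golf, delta, alpha]
Final RIGHT: [golf, delta, delta]
i=0: L=golf R=golf -> agree -> golf
i=1: L=delta R=delta -> agree -> delta
i=2: L=alpha=BASE, R=delta -> take RIGHT -> delta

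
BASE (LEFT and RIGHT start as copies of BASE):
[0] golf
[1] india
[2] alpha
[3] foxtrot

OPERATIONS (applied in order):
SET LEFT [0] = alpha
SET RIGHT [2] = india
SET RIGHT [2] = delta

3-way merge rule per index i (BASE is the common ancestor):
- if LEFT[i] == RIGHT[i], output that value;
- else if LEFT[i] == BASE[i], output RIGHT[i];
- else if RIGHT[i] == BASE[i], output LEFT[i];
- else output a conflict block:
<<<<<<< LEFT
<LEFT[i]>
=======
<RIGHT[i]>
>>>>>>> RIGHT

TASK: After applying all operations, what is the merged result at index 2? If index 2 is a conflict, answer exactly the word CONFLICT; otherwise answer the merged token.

Final LEFT:  [alpha, india, alpha, foxtrot]
Final RIGHT: [golf, india, delta, foxtrot]
i=0: L=alpha, R=golf=BASE -> take LEFT -> alpha
i=1: L=india R=india -> agree -> india
i=2: L=alpha=BASE, R=delta -> take RIGHT -> delta
i=3: L=foxtrot R=foxtrot -> agree -> foxtrot
Index 2 -> delta

Answer: delta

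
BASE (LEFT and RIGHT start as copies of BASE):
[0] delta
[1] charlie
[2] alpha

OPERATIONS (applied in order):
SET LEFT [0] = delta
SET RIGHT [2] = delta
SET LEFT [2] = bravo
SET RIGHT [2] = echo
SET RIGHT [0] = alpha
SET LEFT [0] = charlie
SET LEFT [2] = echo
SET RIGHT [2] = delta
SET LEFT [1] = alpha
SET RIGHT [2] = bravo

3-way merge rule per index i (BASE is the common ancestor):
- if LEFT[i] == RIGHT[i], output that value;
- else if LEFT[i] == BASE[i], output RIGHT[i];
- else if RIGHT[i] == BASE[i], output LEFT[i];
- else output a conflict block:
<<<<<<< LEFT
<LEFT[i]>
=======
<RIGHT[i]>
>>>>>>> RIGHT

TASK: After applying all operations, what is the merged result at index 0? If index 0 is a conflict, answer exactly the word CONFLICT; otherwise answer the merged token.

Answer: CONFLICT

Derivation:
Final LEFT:  [charlie, alpha, echo]
Final RIGHT: [alpha, charlie, bravo]
i=0: BASE=delta L=charlie R=alpha all differ -> CONFLICT
i=1: L=alpha, R=charlie=BASE -> take LEFT -> alpha
i=2: BASE=alpha L=echo R=bravo all differ -> CONFLICT
Index 0 -> CONFLICT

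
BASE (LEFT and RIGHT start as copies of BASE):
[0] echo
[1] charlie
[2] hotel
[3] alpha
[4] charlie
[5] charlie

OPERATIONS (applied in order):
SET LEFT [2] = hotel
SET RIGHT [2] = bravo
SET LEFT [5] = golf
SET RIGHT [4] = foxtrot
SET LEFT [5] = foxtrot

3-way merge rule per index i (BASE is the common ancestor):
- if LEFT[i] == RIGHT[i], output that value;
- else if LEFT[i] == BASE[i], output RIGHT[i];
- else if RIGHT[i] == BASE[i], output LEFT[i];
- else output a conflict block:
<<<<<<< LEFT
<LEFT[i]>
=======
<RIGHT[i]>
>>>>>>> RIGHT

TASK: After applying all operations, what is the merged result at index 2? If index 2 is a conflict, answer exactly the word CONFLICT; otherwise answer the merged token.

Answer: bravo

Derivation:
Final LEFT:  [echo, charlie, hotel, alpha, charlie, foxtrot]
Final RIGHT: [echo, charlie, bravo, alpha, foxtrot, charlie]
i=0: L=echo R=echo -> agree -> echo
i=1: L=charlie R=charlie -> agree -> charlie
i=2: L=hotel=BASE, R=bravo -> take RIGHT -> bravo
i=3: L=alpha R=alpha -> agree -> alpha
i=4: L=charlie=BASE, R=foxtrot -> take RIGHT -> foxtrot
i=5: L=foxtrot, R=charlie=BASE -> take LEFT -> foxtrot
Index 2 -> bravo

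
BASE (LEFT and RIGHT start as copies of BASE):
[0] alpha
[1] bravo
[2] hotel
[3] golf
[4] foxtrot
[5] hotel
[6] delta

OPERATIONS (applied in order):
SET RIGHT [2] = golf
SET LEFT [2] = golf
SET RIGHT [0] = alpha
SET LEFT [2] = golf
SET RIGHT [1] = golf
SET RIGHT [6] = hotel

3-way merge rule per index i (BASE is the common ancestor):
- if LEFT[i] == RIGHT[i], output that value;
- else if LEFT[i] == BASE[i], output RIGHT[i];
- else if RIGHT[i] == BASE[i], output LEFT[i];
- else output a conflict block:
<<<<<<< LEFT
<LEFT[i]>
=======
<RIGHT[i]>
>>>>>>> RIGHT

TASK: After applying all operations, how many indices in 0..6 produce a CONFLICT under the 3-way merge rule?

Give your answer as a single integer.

Final LEFT:  [alpha, bravo, golf, golf, foxtrot, hotel, delta]
Final RIGHT: [alpha, golf, golf, golf, foxtrot, hotel, hotel]
i=0: L=alpha R=alpha -> agree -> alpha
i=1: L=bravo=BASE, R=golf -> take RIGHT -> golf
i=2: L=golf R=golf -> agree -> golf
i=3: L=golf R=golf -> agree -> golf
i=4: L=foxtrot R=foxtrot -> agree -> foxtrot
i=5: L=hotel R=hotel -> agree -> hotel
i=6: L=delta=BASE, R=hotel -> take RIGHT -> hotel
Conflict count: 0

Answer: 0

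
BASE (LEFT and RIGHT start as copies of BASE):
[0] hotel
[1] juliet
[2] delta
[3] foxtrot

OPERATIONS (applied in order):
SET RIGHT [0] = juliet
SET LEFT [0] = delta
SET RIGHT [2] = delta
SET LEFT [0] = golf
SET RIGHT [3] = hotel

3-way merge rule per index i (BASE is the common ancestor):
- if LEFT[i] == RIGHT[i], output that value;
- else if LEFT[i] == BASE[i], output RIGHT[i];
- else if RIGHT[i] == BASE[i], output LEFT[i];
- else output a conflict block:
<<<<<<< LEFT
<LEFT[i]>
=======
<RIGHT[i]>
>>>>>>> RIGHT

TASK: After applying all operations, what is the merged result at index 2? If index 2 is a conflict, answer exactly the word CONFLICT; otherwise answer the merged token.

Final LEFT:  [golf, juliet, delta, foxtrot]
Final RIGHT: [juliet, juliet, delta, hotel]
i=0: BASE=hotel L=golf R=juliet all differ -> CONFLICT
i=1: L=juliet R=juliet -> agree -> juliet
i=2: L=delta R=delta -> agree -> delta
i=3: L=foxtrot=BASE, R=hotel -> take RIGHT -> hotel
Index 2 -> delta

Answer: delta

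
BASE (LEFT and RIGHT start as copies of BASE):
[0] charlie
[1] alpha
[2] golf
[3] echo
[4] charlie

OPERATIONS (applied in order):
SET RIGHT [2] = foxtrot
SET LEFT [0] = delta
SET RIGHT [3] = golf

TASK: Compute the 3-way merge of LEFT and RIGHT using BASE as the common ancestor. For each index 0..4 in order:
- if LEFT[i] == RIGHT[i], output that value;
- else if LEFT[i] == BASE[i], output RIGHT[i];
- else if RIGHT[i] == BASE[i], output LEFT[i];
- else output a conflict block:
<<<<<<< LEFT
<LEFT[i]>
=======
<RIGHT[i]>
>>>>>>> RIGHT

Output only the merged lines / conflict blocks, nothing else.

Answer: delta
alpha
foxtrot
golf
charlie

Derivation:
Final LEFT:  [delta, alpha, golf, echo, charlie]
Final RIGHT: [charlie, alpha, foxtrot, golf, charlie]
i=0: L=delta, R=charlie=BASE -> take LEFT -> delta
i=1: L=alpha R=alpha -> agree -> alpha
i=2: L=golf=BASE, R=foxtrot -> take RIGHT -> foxtrot
i=3: L=echo=BASE, R=golf -> take RIGHT -> golf
i=4: L=charlie R=charlie -> agree -> charlie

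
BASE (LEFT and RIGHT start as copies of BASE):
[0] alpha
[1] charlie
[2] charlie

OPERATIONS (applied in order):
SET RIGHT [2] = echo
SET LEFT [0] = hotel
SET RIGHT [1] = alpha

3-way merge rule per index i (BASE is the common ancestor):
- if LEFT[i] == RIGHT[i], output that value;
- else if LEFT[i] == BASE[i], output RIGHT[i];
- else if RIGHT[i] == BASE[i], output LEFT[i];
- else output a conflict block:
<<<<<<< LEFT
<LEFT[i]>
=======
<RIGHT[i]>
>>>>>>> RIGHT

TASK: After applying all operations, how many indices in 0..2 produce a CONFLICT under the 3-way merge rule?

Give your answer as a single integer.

Final LEFT:  [hotel, charlie, charlie]
Final RIGHT: [alpha, alpha, echo]
i=0: L=hotel, R=alpha=BASE -> take LEFT -> hotel
i=1: L=charlie=BASE, R=alpha -> take RIGHT -> alpha
i=2: L=charlie=BASE, R=echo -> take RIGHT -> echo
Conflict count: 0

Answer: 0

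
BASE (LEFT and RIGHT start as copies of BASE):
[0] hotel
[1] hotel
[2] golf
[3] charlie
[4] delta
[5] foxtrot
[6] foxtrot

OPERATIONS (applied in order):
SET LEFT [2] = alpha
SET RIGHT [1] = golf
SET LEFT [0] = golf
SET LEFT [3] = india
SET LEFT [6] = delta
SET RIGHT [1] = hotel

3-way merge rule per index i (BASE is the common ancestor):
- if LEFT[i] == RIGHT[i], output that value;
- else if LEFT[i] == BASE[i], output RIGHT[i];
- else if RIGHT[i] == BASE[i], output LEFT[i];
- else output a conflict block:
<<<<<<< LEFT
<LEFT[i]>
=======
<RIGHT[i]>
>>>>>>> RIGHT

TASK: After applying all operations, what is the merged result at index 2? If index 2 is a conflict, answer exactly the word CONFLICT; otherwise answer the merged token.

Final LEFT:  [golf, hotel, alpha, india, delta, foxtrot, delta]
Final RIGHT: [hotel, hotel, golf, charlie, delta, foxtrot, foxtrot]
i=0: L=golf, R=hotel=BASE -> take LEFT -> golf
i=1: L=hotel R=hotel -> agree -> hotel
i=2: L=alpha, R=golf=BASE -> take LEFT -> alpha
i=3: L=india, R=charlie=BASE -> take LEFT -> india
i=4: L=delta R=delta -> agree -> delta
i=5: L=foxtrot R=foxtrot -> agree -> foxtrot
i=6: L=delta, R=foxtrot=BASE -> take LEFT -> delta
Index 2 -> alpha

Answer: alpha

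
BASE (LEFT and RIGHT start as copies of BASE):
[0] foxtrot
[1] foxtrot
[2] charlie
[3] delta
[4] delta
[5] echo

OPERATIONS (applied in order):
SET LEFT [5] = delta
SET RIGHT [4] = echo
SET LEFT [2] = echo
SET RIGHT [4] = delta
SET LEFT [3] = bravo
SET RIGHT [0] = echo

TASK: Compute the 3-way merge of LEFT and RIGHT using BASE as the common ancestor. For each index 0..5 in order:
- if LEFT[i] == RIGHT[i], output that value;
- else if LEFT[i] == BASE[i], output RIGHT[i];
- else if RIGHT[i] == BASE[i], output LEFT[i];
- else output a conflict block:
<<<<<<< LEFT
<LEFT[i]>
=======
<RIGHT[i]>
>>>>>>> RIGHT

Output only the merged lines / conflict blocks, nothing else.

Final LEFT:  [foxtrot, foxtrot, echo, bravo, delta, delta]
Final RIGHT: [echo, foxtrot, charlie, delta, delta, echo]
i=0: L=foxtrot=BASE, R=echo -> take RIGHT -> echo
i=1: L=foxtrot R=foxtrot -> agree -> foxtrot
i=2: L=echo, R=charlie=BASE -> take LEFT -> echo
i=3: L=bravo, R=delta=BASE -> take LEFT -> bravo
i=4: L=delta R=delta -> agree -> delta
i=5: L=delta, R=echo=BASE -> take LEFT -> delta

Answer: echo
foxtrot
echo
bravo
delta
delta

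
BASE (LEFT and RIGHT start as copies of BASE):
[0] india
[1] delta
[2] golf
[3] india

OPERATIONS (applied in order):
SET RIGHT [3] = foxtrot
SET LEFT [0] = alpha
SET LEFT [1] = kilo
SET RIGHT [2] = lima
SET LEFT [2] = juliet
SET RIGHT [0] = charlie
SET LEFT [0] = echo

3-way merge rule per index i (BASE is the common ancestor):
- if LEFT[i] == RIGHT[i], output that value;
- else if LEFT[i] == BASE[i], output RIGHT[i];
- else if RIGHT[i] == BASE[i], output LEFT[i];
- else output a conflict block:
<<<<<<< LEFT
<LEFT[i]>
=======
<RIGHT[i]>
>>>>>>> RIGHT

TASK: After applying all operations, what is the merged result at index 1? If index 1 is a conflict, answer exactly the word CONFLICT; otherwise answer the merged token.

Answer: kilo

Derivation:
Final LEFT:  [echo, kilo, juliet, india]
Final RIGHT: [charlie, delta, lima, foxtrot]
i=0: BASE=india L=echo R=charlie all differ -> CONFLICT
i=1: L=kilo, R=delta=BASE -> take LEFT -> kilo
i=2: BASE=golf L=juliet R=lima all differ -> CONFLICT
i=3: L=india=BASE, R=foxtrot -> take RIGHT -> foxtrot
Index 1 -> kilo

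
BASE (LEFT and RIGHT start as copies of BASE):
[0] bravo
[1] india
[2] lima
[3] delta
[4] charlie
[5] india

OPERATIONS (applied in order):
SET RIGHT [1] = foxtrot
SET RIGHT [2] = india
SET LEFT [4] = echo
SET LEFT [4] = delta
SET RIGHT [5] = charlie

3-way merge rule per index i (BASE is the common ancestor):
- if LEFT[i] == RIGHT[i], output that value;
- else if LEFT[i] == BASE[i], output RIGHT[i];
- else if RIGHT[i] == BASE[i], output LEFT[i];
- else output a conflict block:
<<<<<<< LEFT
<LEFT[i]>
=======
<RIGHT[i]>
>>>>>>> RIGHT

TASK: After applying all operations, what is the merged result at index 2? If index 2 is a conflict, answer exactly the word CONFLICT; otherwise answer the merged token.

Answer: india

Derivation:
Final LEFT:  [bravo, india, lima, delta, delta, india]
Final RIGHT: [bravo, foxtrot, india, delta, charlie, charlie]
i=0: L=bravo R=bravo -> agree -> bravo
i=1: L=india=BASE, R=foxtrot -> take RIGHT -> foxtrot
i=2: L=lima=BASE, R=india -> take RIGHT -> india
i=3: L=delta R=delta -> agree -> delta
i=4: L=delta, R=charlie=BASE -> take LEFT -> delta
i=5: L=india=BASE, R=charlie -> take RIGHT -> charlie
Index 2 -> india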